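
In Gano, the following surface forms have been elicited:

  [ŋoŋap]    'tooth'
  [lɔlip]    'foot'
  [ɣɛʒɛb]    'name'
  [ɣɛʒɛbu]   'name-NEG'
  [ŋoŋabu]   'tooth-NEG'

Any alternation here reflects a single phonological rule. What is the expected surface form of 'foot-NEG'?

[lɔlibu]

In [ŋoŋabu] and [ŋoŋap] the final segment of 'tooth' alternates: [b] ~ [p].
The stem 'name' ([ɣɛʒɛbu], [ɣɛʒɛb]) shows [b] unchanged in both environments, so [b] cannot be basic with [p] derived in isolation.
Therefore /p/ is basic and [b] is derived by intervocalic voicing (voiceless stops become voiced between vowels).
The one attested form of 'foot', [lɔlip], shows underlying /lɔlip/. Applying the same rule between vowels gives [lɔlibu].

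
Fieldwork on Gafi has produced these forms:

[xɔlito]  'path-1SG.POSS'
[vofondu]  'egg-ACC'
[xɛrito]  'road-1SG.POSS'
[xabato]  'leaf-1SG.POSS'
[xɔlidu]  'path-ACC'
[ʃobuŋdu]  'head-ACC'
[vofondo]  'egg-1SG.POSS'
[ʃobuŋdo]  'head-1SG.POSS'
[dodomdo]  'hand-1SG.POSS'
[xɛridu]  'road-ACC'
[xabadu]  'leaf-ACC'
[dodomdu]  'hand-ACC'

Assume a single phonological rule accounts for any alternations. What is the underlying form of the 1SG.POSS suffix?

The 1SG.POSS morpheme has two allomorphs, [-do] and [-to].
The ACC suffix, which begins with [d], is invariant after every stem; so [d] is not altered by any rule here.
So the underlying form is /-to/, and voiceless stops become voiced after a nasal.

/-to/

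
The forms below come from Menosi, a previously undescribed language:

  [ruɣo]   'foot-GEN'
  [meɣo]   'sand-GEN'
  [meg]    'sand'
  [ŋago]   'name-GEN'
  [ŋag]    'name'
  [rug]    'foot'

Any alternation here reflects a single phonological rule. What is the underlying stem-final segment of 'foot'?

The root 'foot' surfaces as [rug] and [ruɣo], with a stem-final [g] ~ [ɣ] alternation.
Compare 'name', with invariant [g] in [ŋag] and [ŋago]: an analysis with underlying /g/ and a rule producing [ɣ] before the GEN suffix would wrongly predict alternation here too.
The alternation reflects word-final hardening: voiced fricatives become stops word-finally. /ɣ/ is underlying.

/ɣ/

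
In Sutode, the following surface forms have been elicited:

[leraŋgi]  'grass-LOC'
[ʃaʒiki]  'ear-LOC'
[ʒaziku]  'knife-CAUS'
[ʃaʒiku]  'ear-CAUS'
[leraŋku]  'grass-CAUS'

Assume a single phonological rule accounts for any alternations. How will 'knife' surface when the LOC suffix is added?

The LOC morpheme has two allomorphs, [-gi] and [-ki].
By contrast the CAUS suffix keeps its initial [k] throughout — that segment must be underlying.
So the underlying form is /-gi/, and voiced stops become voiceless after a vowel.
After 'knife', which ends in a vowel, the suffix surfaces as [-ki], giving [ʒaziki].

[ʒaziki]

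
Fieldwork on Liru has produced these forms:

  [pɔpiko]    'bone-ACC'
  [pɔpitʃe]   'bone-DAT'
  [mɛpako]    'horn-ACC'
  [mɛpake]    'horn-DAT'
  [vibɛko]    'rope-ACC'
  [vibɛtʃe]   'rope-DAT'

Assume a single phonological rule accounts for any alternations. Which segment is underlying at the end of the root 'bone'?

/tʃ/

'bone' shows [k] ~ [tʃ] at the end of the stem ([pɔpiko] vs [pɔpitʃe]).
The stem 'horn' ([mɛpako], [mɛpake]) shows [k] unchanged in both environments, so [k] cannot be basic with [tʃ] derived before the DAT suffix.
The underlying segment must be /tʃ/; palato-alveolar /tʃ/ becomes [k] when no front vowel follows, yielding [k] there.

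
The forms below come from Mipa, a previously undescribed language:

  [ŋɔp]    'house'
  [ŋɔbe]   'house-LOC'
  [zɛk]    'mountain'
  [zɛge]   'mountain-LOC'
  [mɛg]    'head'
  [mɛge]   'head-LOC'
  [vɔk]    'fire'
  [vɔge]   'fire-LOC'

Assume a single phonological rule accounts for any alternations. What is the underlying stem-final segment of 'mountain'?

/k/

'mountain' shows [k] ~ [g] at the end of the stem ([zɛk] vs [zɛge]).
The stem 'head' ([mɛg], [mɛge]) shows [g] unchanged in both environments, so [g] cannot be basic with [k] derived in isolation.
So /k/ is underlying, and a rule of intervocalic voicing — voiceless stops become voiced between vowels — gives [g].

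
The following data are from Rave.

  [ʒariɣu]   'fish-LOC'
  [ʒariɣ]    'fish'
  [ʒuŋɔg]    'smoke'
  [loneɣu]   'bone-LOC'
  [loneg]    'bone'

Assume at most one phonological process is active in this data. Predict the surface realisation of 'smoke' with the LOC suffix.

'bone' shows [ɣ] ~ [g] at the end of the stem ([loneɣu] vs [loneg]).
The stem 'fish' ([ʒariɣu], [ʒariɣ]) shows [ɣ] unchanged in both environments, so [ɣ] cannot be basic with [g] derived in isolation.
The underlying segment must be /g/; voiced stops become fricatives between vowels, yielding [ɣ] there.
From [ʒuŋɔg] the stem 'smoke' is /ʒuŋɔg/; between vowels this yields [ʒuŋɔɣu].

[ʒuŋɔɣu]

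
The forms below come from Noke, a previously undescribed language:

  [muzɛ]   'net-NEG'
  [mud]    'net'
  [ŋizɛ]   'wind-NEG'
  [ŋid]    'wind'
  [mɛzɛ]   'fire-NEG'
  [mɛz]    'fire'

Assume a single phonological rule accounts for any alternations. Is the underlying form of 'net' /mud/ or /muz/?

The root 'net' surfaces as [muzɛ] and [mud], with a stem-final [z] ~ [d] alternation.
The stem 'fire' ([mɛzɛ], [mɛz]) shows [z] unchanged in both environments, so [z] cannot be basic with [d] derived in isolation.
The alternation reflects intervocalic spirantization: voiced stops become fricatives between vowels. /d/ is underlying.

/mud/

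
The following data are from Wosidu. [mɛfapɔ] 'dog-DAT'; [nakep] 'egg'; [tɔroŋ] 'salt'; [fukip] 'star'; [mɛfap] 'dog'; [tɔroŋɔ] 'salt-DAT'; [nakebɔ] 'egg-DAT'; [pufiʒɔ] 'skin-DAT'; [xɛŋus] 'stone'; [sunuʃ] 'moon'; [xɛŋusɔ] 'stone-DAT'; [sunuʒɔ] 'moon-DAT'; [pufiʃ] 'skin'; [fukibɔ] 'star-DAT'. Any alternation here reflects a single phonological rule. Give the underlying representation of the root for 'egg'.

/nakeb/

'egg' shows [p] ~ [b] at the end of the stem ([nakep] vs [nakebɔ]).
But 'dog' keeps [p] in both environments ([mɛfap], [mɛfapɔ]), so there is no rule changing /p/ to [b] before the DAT suffix.
The underlying segment must be /b/; voiced obstruents become voiceless word-finally, yielding [p] there.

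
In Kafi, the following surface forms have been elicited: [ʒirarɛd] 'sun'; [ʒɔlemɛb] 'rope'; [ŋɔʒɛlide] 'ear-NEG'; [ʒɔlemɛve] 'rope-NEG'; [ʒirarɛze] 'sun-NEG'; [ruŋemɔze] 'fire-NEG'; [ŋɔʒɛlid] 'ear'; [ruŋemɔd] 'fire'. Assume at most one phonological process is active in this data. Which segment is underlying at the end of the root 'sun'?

The stem for 'sun' ends in [d] in [ʒirarɛd] but [z] in [ʒirarɛze].
But 'ear' keeps [d] in both environments ([ŋɔʒɛlid], [ŋɔʒɛlide]), so there is no rule changing /d/ to [z] before the NEG suffix.
The underlying segment must be /z/; voiced fricatives become stops word-finally, yielding [d] there.

/z/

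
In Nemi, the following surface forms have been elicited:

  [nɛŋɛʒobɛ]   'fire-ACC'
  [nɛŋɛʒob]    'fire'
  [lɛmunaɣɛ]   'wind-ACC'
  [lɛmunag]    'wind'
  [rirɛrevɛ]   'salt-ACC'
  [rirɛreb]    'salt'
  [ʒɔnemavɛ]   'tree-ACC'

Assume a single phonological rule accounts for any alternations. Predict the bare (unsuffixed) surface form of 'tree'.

The root 'salt' surfaces as [rirɛrevɛ] and [rirɛreb], with a stem-final [v] ~ [b] alternation.
If /b/ were underlying and a rule turned it into [v] before the ACC suffix, 'fire' would also alternate; but it has [b] in both [nɛŋɛʒobɛ] and [nɛŋɛʒob].
The alternation reflects word-final hardening: voiced fricatives become stops word-finally. /v/ is underlying.
The one attested form of 'tree', [ʒɔnemavɛ], shows underlying /ʒɔnemav/. Applying the same rule word-finally gives [ʒɔnemab].

[ʒɔnemab]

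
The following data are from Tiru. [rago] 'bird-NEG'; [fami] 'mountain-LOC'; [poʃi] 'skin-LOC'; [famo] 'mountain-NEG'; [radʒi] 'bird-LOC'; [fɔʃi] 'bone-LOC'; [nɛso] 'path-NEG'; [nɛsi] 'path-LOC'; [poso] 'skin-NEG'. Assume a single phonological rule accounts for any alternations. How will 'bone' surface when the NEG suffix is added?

'skin' shows [ʃ] ~ [s] at the end of the stem ([poʃi] vs [poso]).
The stem 'path' ([nɛsi], [nɛso]) shows [s] unchanged in both environments, so [s] cannot be basic with [ʃ] derived before the LOC suffix.
The underlying segment must be /ʃ/; palato-alveolar /dʒ/ and /ʃ/ become [g] and [s] when no front vowel follows, yielding [s] there.
The one attested form of 'bone', [fɔʃi], shows underlying /fɔʃ/. Applying the same rule when no front vowel follows gives [fɔso].

[fɔso]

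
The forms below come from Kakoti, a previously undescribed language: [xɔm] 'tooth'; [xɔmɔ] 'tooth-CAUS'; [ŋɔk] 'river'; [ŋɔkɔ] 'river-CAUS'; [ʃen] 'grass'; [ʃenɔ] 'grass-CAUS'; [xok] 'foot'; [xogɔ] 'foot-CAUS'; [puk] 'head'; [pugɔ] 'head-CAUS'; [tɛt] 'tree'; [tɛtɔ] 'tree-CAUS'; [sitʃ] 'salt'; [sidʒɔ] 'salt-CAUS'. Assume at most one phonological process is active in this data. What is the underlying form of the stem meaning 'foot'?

The root 'foot' surfaces as [xok] and [xogɔ], with a stem-final [k] ~ [g] alternation.
If /k/ were underlying and a rule turned it into [g] before the CAUS suffix, 'river' would also alternate; but it has [k] in both [ŋɔk] and [ŋɔkɔ].
The alternation reflects word-final obstruent devoicing: voiced obstruents become voiceless word-finally. /g/ is underlying.

/xog/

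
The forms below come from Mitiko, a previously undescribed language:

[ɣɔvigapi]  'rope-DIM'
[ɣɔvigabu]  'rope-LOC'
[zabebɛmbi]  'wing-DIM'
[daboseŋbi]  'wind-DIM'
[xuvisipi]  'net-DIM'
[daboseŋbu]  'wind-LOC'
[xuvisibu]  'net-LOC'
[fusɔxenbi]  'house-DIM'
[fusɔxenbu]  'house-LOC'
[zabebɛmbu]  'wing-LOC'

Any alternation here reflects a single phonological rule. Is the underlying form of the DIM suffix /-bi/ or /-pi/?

/-pi/

The DIM morpheme has two allomorphs, [-bi] and [-pi].
By contrast the LOC suffix keeps its initial [b] throughout — that segment must be underlying.
So the underlying form is /-pi/, and voiceless stops become voiced after a nasal.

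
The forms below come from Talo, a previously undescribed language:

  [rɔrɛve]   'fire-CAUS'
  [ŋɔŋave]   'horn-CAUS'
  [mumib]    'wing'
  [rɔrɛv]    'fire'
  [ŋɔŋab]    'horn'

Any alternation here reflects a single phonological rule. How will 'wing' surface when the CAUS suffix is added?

[mumive]

'horn' shows [b] ~ [v] at the end of the stem ([ŋɔŋab] vs [ŋɔŋave]).
But 'fire' keeps [v] in both environments ([rɔrɛv], [rɔrɛve]), so there is no rule changing /v/ to [b] in isolation.
So /b/ is underlying, and a rule of intervocalic spirantization — voiced stops become fricatives between vowels — gives [v].
From [mumib] the stem 'wing' is /mumib/; between vowels this yields [mumive].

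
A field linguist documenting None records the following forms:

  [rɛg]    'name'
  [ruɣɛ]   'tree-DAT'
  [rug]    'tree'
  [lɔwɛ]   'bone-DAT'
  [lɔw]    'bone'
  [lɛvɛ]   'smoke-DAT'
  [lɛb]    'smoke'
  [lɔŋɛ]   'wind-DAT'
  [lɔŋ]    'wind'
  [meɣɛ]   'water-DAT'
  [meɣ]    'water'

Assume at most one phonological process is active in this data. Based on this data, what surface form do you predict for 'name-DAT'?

[rɛɣɛ]

'tree' shows [ɣ] ~ [g] at the end of the stem ([ruɣɛ] vs [rug]).
Compare 'water', with invariant [ɣ] in [meɣɛ] and [meɣ]: an analysis with underlying /ɣ/ and a rule producing [g] in isolation would wrongly predict alternation here too.
The alternation reflects intervocalic spirantization: voiced stops become fricatives between vowels. /g/ is underlying.
The one attested form of 'name', [rɛg], shows underlying /rɛg/. Applying the same rule between vowels gives [rɛɣɛ].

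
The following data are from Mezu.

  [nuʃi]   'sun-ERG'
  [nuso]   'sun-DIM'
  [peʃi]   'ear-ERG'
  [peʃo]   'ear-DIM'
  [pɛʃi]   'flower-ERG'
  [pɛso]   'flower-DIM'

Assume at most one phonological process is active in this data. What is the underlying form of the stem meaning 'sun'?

In [nuʃi] and [nuso] the final segment of 'sun' alternates: [ʃ] ~ [s].
Compare 'ear', with invariant [ʃ] in [peʃi] and [peʃo]: an analysis with underlying /ʃ/ and a rule producing [s] before the DIM suffix would wrongly predict alternation here too.
The alternation reflects palatalization before a front vowel: /s/ becomes palato-alveolar [ʃ] before a front vowel. /s/ is underlying.

/nus/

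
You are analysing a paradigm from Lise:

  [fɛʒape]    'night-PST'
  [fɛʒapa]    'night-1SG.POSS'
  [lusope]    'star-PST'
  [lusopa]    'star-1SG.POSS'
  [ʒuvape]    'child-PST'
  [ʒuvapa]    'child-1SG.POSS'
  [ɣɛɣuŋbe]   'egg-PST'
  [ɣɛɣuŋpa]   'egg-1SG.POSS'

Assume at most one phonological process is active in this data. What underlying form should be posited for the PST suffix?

The PST morpheme has two allomorphs, [-be] and [-pe].
By contrast the 1SG.POSS suffix keeps its initial [p] throughout — that segment must be underlying.
So the underlying form is /-be/, and voiced stops become voiceless after a vowel.

/-be/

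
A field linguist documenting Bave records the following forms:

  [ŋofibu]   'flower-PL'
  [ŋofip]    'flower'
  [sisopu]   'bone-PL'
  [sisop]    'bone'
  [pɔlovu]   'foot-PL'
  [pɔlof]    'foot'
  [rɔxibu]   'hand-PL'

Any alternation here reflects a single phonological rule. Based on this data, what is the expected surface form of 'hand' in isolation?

[rɔxip]

The stem for 'flower' ends in [b] in [ŋofibu] but [p] in [ŋofip].
But 'bone' keeps [p] in both environments ([sisopu], [sisop]), so there is no rule changing /p/ to [b] before the PL suffix.
The alternation reflects word-final obstruent devoicing: voiced obstruents become voiceless word-finally. /b/ is underlying.
From [rɔxibu] the stem 'hand' is /rɔxib/; word-finally this yields [rɔxip].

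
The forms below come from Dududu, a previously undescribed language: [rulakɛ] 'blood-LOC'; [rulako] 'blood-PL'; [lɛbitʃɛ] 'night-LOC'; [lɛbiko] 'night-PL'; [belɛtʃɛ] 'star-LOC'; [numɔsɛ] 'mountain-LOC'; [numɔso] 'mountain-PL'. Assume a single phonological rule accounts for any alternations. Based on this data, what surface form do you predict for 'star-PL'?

The stem for 'night' ends in [tʃ] in [lɛbitʃɛ] but [k] in [lɛbiko].
The stem 'blood' ([rulakɛ], [rulako]) shows [k] unchanged in both environments, so [k] cannot be basic with [tʃ] derived before the LOC suffix.
The underlying segment must be /tʃ/; palato-alveolar /tʃ/ becomes [k] when no front vowel follows, yielding [k] there.
The one attested form of 'star', [belɛtʃɛ], shows underlying /belɛtʃ/. Applying the same rule when no front vowel follows gives [belɛko].

[belɛko]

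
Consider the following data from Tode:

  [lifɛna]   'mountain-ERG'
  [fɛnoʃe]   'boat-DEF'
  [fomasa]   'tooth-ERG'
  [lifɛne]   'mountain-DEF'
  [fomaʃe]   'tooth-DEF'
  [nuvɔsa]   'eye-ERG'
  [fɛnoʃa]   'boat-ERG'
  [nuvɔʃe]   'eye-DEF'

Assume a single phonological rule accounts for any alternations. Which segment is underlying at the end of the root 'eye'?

/s/

'eye' shows [s] ~ [ʃ] at the end of the stem ([nuvɔsa] vs [nuvɔʃe]).
But 'boat' keeps [ʃ] in both environments ([fɛnoʃa], [fɛnoʃe]), so there is no rule changing /ʃ/ to [s] before the ERG suffix.
Therefore /s/ is basic and [ʃ] is derived by palatalization before a front vowel (/s/ becomes palato-alveolar [ʃ] before a front vowel).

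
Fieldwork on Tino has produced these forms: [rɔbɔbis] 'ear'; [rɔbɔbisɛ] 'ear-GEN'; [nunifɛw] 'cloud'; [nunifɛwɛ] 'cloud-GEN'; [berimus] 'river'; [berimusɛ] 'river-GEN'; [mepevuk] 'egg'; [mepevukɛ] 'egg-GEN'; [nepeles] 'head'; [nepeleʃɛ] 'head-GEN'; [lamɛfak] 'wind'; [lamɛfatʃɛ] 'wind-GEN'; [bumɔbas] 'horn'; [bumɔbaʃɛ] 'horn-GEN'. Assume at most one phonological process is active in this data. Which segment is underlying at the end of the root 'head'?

/ʃ/

The stem for 'head' ends in [s] in [nepeles] but [ʃ] in [nepeleʃɛ].
The stem 'ear' ([rɔbɔbis], [rɔbɔbisɛ]) shows [s] unchanged in both environments, so [s] cannot be basic with [ʃ] derived before the GEN suffix.
The underlying segment must be /ʃ/; palato-alveolar /tʃ/ and /ʃ/ become [k] and [s] when no front vowel follows, yielding [s] there.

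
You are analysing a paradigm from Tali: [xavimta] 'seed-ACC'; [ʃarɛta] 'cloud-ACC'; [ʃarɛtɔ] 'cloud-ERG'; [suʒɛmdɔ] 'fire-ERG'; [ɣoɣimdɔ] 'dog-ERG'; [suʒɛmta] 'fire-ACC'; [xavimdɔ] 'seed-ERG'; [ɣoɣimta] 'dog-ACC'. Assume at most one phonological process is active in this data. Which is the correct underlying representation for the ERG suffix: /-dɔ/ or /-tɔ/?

/-dɔ/

The ERG morpheme has two allomorphs, [-dɔ] and [-tɔ].
By contrast the ACC suffix keeps its initial [t] throughout — that segment must be underlying.
So the underlying form is /-dɔ/, and voiced stops become voiceless after a vowel.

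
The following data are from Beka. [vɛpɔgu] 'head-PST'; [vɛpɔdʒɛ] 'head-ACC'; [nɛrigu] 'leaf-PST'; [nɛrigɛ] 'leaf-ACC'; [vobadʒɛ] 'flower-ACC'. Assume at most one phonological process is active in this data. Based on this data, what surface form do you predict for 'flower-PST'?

The stem for 'head' ends in [g] in [vɛpɔgu] but [dʒ] in [vɛpɔdʒɛ].
The stem 'leaf' ([nɛrigu], [nɛrigɛ]) shows [g] unchanged in both environments, so [g] cannot be basic with [dʒ] derived before the ACC suffix.
So /dʒ/ is underlying, and a rule of depalatalization — palato-alveolar /dʒ/ becomes [g] when no front vowel follows — gives [g].
The one attested form of 'flower', [vobadʒɛ], shows underlying /vobadʒ/. Applying the same rule when no front vowel follows gives [vobagu].

[vobagu]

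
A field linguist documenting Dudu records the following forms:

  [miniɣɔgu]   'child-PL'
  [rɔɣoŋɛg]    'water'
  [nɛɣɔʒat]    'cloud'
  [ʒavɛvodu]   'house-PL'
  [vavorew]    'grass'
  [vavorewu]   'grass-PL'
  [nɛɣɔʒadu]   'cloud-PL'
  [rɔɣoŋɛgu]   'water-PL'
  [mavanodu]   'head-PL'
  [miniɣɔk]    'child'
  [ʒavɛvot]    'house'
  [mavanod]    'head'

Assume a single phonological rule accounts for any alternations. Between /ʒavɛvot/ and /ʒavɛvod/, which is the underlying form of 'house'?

/ʒavɛvot/

'house' shows [t] ~ [d] at the end of the stem ([ʒavɛvot] vs [ʒavɛvodu]).
If /d/ were underlying and a rule turned it into [t] in isolation, 'head' would also alternate; but it has [d] in both [mavanod] and [mavanodu].
Therefore /t/ is basic and [d] is derived by intervocalic voicing (voiceless stops become voiced between vowels).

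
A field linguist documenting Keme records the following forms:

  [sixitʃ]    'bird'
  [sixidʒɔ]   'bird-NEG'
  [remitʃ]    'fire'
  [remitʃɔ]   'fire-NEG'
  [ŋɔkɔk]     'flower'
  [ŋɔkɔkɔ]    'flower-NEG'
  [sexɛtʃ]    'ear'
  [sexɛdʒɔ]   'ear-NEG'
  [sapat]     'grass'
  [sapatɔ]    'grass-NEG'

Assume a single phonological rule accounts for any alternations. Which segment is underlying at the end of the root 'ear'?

/dʒ/

In [sexɛtʃ] and [sexɛdʒɔ] the final segment of 'ear' alternates: [tʃ] ~ [dʒ].
If /tʃ/ were underlying and a rule turned it into [dʒ] before the NEG suffix, 'fire' would also alternate; but it has [tʃ] in both [remitʃ] and [remitʃɔ].
The alternation reflects word-final obstruent devoicing: voiced obstruents become voiceless word-finally. /dʒ/ is underlying.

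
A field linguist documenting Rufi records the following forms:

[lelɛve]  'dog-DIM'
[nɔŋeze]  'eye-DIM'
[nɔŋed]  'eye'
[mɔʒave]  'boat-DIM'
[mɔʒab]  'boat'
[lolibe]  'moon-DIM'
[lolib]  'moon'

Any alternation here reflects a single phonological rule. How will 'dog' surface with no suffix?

[lelɛb]

The stem for 'boat' ends in [v] in [mɔʒave] but [b] in [mɔʒab].
But 'moon' keeps [b] in both environments ([lolibe], [lolib]), so there is no rule changing /b/ to [v] before the DIM suffix.
So /v/ is underlying, and a rule of word-final hardening — voiced fricatives become stops word-finally — gives [b].
The one attested form of 'dog', [lelɛve], shows underlying /lelɛv/. Applying the same rule word-finally gives [lelɛb].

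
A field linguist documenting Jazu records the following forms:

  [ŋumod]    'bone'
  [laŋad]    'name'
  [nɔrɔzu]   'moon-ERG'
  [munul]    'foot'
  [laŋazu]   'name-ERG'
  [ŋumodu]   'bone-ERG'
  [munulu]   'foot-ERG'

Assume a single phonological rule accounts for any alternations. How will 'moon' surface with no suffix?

[nɔrɔd]

The root 'name' surfaces as [laŋazu] and [laŋad], with a stem-final [z] ~ [d] alternation.
Compare 'bone', with invariant [d] in [ŋumodu] and [ŋumod]: an analysis with underlying /d/ and a rule producing [z] before the ERG suffix would wrongly predict alternation here too.
Therefore /z/ is basic and [d] is derived by word-final hardening (voiced fricatives become stops word-finally).
The one attested form of 'moon', [nɔrɔzu], shows underlying /nɔrɔz/. Applying the same rule word-finally gives [nɔrɔd].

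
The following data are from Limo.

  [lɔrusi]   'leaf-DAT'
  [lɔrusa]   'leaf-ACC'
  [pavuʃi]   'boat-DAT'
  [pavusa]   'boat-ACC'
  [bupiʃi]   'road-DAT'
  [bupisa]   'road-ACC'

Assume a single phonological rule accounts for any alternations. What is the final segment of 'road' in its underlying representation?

The root 'road' surfaces as [bupiʃi] and [bupisa], with a stem-final [ʃ] ~ [s] alternation.
The stem 'leaf' ([lɔrusi], [lɔrusa]) shows [s] unchanged in both environments, so [s] cannot be basic with [ʃ] derived before the DAT suffix.
So /ʃ/ is underlying, and a rule of depalatalization — palato-alveolar /ʃ/ becomes [s] when no front vowel follows — gives [s].

/ʃ/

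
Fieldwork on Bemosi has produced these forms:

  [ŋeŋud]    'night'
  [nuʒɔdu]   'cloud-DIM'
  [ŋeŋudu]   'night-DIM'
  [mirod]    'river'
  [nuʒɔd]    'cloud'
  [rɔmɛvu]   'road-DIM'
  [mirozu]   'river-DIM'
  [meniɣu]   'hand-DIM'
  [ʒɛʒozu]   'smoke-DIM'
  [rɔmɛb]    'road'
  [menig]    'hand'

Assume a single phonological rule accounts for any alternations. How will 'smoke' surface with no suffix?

The stem for 'river' ends in [d] in [mirod] but [z] in [mirozu].
Compare 'cloud', with invariant [d] in [nuʒɔd] and [nuʒɔdu]: an analysis with underlying /d/ and a rule producing [z] before the DIM suffix would wrongly predict alternation here too.
The underlying segment must be /z/; voiced fricatives become stops word-finally, yielding [d] there.
From [ʒɛʒozu] the stem 'smoke' is /ʒɛʒoz/; word-finally this yields [ʒɛʒod].

[ʒɛʒod]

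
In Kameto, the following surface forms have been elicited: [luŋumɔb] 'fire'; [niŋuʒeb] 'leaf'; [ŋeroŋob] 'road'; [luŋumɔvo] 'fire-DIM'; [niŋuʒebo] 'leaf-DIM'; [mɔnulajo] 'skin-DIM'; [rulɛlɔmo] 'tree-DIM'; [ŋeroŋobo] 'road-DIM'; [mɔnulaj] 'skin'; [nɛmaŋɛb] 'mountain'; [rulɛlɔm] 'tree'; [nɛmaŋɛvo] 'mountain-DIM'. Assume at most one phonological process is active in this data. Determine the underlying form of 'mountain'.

In [nɛmaŋɛb] and [nɛmaŋɛvo] the final segment of 'mountain' alternates: [b] ~ [v].
If /b/ were underlying and a rule turned it into [v] before the DIM suffix, 'leaf' would also alternate; but it has [b] in both [niŋuʒeb] and [niŋuʒebo].
The alternation reflects word-final hardening: voiced fricatives become stops word-finally. /v/ is underlying.
The underlying form of 'mountain' is therefore /nɛmaŋɛv/.

/nɛmaŋɛv/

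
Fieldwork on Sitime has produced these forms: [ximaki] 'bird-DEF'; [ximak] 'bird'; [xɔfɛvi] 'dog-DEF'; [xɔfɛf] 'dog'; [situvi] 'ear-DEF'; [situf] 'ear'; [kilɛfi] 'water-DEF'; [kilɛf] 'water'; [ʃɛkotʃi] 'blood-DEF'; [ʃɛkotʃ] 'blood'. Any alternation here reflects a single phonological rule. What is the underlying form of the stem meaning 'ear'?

/situv/

In [situvi] and [situf] the final segment of 'ear' alternates: [v] ~ [f].
The stem 'water' ([kilɛfi], [kilɛf]) shows [f] unchanged in both environments, so [f] cannot be basic with [v] derived before the DEF suffix.
The alternation reflects word-final obstruent devoicing: voiced obstruents become voiceless word-finally. /v/ is underlying.
So 'ear' = /situv/.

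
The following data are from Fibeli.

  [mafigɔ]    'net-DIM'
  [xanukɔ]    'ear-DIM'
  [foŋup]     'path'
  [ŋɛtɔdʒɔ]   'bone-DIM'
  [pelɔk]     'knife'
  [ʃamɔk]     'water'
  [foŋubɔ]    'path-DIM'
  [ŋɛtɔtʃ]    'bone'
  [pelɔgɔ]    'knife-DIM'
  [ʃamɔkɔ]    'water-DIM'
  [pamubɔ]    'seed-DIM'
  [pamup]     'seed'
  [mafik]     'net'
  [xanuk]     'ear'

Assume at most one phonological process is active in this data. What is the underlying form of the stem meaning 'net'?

The stem for 'net' ends in [k] in [mafik] but [g] in [mafigɔ].
The stem 'water' ([ʃamɔk], [ʃamɔkɔ]) shows [k] unchanged in both environments, so [k] cannot be basic with [g] derived before the DIM suffix.
The alternation reflects word-final obstruent devoicing: voiced obstruents become voiceless word-finally. /g/ is underlying.

/mafig/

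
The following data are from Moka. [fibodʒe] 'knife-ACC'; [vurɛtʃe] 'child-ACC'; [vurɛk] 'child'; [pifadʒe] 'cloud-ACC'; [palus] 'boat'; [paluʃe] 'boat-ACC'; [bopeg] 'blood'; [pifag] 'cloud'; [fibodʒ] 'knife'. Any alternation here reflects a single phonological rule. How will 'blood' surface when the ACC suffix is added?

The stem for 'cloud' ends in [dʒ] in [pifadʒe] but [g] in [pifag].
The stem 'knife' ([fibodʒe], [fibodʒ]) shows [dʒ] unchanged in both environments, so [dʒ] cannot be basic with [g] derived in isolation.
The alternation reflects palatalization before a front vowel: /k/, /g/ and /s/ become palato-alveolar [tʃ], [dʒ] and [ʃ] before a front vowel. /g/ is underlying.
From [bopeg] the stem 'blood' is /bopeg/; before a front vowel this yields [bopedʒe].

[bopedʒe]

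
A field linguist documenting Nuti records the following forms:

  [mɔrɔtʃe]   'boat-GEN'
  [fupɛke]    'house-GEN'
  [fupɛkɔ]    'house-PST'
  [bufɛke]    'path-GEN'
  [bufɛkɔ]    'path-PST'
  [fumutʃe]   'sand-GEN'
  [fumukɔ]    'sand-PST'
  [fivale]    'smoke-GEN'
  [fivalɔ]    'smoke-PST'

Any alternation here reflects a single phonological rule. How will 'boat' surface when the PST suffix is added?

[mɔrɔkɔ]

The stem for 'sand' ends in [tʃ] in [fumutʃe] but [k] in [fumukɔ].
But 'path' keeps [k] in both environments ([bufɛke], [bufɛkɔ]), so there is no rule changing /k/ to [tʃ] before the GEN suffix.
So /tʃ/ is underlying, and a rule of depalatalization — palato-alveolar /tʃ/ becomes [k] when no front vowel follows — gives [k].
The one attested form of 'boat', [mɔrɔtʃe], shows underlying /mɔrɔtʃ/. Applying the same rule when no front vowel follows gives [mɔrɔkɔ].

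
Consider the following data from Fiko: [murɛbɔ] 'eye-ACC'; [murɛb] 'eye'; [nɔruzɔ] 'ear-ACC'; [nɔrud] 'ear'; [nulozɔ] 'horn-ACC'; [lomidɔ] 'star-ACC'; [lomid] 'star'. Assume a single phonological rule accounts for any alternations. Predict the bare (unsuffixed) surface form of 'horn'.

The stem for 'ear' ends in [z] in [nɔruzɔ] but [d] in [nɔrud].
But 'star' keeps [d] in both environments ([lomidɔ], [lomid]), so there is no rule changing /d/ to [z] before the ACC suffix.
So /z/ is underlying, and a rule of word-final hardening — voiced fricatives become stops word-finally — gives [d].
From [nulozɔ] the stem 'horn' is /nuloz/; word-finally this yields [nulod].

[nulod]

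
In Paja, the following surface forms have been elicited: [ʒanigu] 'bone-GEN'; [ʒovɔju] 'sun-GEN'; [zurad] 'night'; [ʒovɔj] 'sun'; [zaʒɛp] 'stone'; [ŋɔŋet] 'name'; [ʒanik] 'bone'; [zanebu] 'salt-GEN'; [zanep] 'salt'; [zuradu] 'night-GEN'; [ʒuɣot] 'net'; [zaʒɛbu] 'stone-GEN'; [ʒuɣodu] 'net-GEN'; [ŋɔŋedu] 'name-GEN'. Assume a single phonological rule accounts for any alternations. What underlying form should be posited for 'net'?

/ʒuɣot/

In [ʒuɣodu] and [ʒuɣot] the final segment of 'net' alternates: [d] ~ [t].
Compare 'night', with invariant [d] in [zuradu] and [zurad]: an analysis with underlying /d/ and a rule producing [t] in isolation would wrongly predict alternation here too.
Therefore /t/ is basic and [d] is derived by intervocalic voicing (voiceless stops become voiced between vowels).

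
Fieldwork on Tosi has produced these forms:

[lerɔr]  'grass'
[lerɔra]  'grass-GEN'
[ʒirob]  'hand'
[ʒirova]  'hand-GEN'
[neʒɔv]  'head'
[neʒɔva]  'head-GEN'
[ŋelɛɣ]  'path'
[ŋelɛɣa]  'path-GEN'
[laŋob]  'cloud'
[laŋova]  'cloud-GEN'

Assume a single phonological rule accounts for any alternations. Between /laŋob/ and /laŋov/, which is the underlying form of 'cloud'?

/laŋob/

'cloud' shows [b] ~ [v] at the end of the stem ([laŋob] vs [laŋova]).
The stem 'head' ([neʒɔv], [neʒɔva]) shows [v] unchanged in both environments, so [v] cannot be basic with [b] derived in isolation.
The underlying segment must be /b/; voiced stops become fricatives between vowels, yielding [v] there.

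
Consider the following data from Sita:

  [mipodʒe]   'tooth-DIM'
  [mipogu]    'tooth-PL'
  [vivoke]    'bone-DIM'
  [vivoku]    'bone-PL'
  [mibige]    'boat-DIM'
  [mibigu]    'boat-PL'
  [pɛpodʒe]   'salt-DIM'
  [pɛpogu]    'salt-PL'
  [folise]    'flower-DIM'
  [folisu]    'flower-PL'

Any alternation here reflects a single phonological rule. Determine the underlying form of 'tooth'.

The stem for 'tooth' ends in [dʒ] in [mipodʒe] but [g] in [mipogu].
The stem 'boat' ([mibige], [mibigu]) shows [g] unchanged in both environments, so [g] cannot be basic with [dʒ] derived before the DIM suffix.
So /dʒ/ is underlying, and a rule of depalatalization — palato-alveolar /dʒ/ becomes [g] when no front vowel follows — gives [g].

/mipodʒ/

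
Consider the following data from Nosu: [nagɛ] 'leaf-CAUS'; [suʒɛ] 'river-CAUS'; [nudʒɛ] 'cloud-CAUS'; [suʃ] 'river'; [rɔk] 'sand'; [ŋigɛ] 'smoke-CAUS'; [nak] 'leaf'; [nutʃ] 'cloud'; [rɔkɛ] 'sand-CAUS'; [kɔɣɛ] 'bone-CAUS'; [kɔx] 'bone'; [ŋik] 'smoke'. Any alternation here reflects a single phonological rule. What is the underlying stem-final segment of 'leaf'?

The root 'leaf' surfaces as [nagɛ] and [nak], with a stem-final [g] ~ [k] alternation.
If /k/ were underlying and a rule turned it into [g] before the CAUS suffix, 'sand' would also alternate; but it has [k] in both [rɔkɛ] and [rɔk].
The alternation reflects word-final obstruent devoicing: voiced obstruents become voiceless word-finally. /g/ is underlying.

/g/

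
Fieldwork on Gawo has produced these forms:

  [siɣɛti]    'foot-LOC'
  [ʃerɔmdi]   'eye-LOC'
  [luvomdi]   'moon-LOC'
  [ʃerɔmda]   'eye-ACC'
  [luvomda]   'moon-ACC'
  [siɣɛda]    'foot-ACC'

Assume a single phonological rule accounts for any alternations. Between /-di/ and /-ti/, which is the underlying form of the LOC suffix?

The LOC morpheme has two allomorphs, [-di] and [-ti].
The ACC suffix, which begins with [d], is invariant after every stem; so [d] is not altered by any rule here.
The LOC suffix is therefore /-ti/ underlyingly, with post-nasal voicing: voiceless stops become voiced after a nasal.

/-ti/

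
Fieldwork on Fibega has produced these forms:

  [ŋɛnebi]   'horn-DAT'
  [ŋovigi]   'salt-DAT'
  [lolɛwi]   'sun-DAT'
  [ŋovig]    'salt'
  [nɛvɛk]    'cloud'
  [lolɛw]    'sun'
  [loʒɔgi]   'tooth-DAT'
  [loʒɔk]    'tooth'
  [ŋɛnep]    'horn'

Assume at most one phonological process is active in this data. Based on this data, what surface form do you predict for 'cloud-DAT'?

[nɛvɛgi]

'tooth' shows [k] ~ [g] at the end of the stem ([loʒɔk] vs [loʒɔgi]).
Compare 'salt', with invariant [g] in [ŋovig] and [ŋovigi]: an analysis with underlying /g/ and a rule producing [k] in isolation would wrongly predict alternation here too.
Therefore /k/ is basic and [g] is derived by intervocalic voicing (voiceless stops become voiced between vowels).
From [nɛvɛk] the stem 'cloud' is /nɛvɛk/; between vowels this yields [nɛvɛgi].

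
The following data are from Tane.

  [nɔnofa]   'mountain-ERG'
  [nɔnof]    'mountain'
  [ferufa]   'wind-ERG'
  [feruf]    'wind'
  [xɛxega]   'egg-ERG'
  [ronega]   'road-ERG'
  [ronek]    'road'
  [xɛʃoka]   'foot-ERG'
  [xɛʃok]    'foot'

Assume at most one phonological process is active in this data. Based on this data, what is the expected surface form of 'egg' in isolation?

[xɛxek]

In [ronega] and [ronek] the final segment of 'road' alternates: [g] ~ [k].
But 'foot' keeps [k] in both environments ([xɛʃoka], [xɛʃok]), so there is no rule changing /k/ to [g] before the ERG suffix.
The alternation reflects word-final obstruent devoicing: voiced obstruents become voiceless word-finally. /g/ is underlying.
From [xɛxega] the stem 'egg' is /xɛxeg/; word-finally this yields [xɛxek].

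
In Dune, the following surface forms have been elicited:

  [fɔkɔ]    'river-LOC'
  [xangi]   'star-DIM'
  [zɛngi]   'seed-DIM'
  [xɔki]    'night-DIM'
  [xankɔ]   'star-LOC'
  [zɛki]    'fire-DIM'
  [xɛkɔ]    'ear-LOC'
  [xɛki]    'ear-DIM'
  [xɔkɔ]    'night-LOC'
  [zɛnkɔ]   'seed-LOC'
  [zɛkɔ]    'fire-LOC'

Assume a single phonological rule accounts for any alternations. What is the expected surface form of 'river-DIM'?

[fɔki]

The DIM suffix surfaces as [-gi] and [-ki], depending on the final segment of the stem.
The LOC suffix, which begins with [k], is invariant after every stem; so [k] is not altered by any rule here.
The DIM suffix is therefore /-gi/ underlyingly, with post-vocalic devoicing: voiced stops become voiceless after a vowel.
After 'river', which ends in a vowel, the suffix surfaces as [-ki], giving [fɔki].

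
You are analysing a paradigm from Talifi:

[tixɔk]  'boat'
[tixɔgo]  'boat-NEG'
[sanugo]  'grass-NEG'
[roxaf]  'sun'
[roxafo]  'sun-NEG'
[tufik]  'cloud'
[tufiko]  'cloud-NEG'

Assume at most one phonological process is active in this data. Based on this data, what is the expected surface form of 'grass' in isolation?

The root 'boat' surfaces as [tixɔk] and [tixɔgo], with a stem-final [k] ~ [g] alternation.
If /k/ were underlying and a rule turned it into [g] before the NEG suffix, 'cloud' would also alternate; but it has [k] in both [tufik] and [tufiko].
The underlying segment must be /g/; voiced obstruents become voiceless word-finally, yielding [k] there.
From [sanugo] the stem 'grass' is /sanug/; word-finally this yields [sanuk].

[sanuk]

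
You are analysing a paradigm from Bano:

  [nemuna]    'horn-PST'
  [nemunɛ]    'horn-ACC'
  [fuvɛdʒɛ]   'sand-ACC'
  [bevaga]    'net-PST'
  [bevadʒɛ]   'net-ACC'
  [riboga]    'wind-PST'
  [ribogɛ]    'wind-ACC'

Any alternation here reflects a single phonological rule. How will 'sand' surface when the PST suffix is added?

The stem for 'net' ends in [g] in [bevaga] but [dʒ] in [bevadʒɛ].
If /g/ were underlying and a rule turned it into [dʒ] before the ACC suffix, 'wind' would also alternate; but it has [g] in both [riboga] and [ribogɛ].
The underlying segment must be /dʒ/; palato-alveolar /dʒ/ becomes [g] when no front vowel follows, yielding [g] there.
The one attested form of 'sand', [fuvɛdʒɛ], shows underlying /fuvɛdʒ/. Applying the same rule when no front vowel follows gives [fuvɛga].

[fuvɛga]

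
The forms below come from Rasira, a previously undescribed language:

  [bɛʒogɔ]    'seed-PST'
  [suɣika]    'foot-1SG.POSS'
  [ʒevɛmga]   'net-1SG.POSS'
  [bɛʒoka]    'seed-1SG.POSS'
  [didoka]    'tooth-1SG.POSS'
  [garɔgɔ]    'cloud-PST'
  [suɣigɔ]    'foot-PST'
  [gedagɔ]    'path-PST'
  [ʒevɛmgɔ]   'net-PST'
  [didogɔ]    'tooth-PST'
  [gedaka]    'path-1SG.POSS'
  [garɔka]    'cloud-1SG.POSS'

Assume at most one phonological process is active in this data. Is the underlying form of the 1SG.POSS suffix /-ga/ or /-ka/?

The 1SG.POSS morpheme has two allomorphs, [-ga] and [-ka].
The PST suffix, which begins with [g], is invariant after every stem; so [g] is not altered by any rule here.
So the underlying form is /-ka/, and voiceless stops become voiced after a nasal.

/-ka/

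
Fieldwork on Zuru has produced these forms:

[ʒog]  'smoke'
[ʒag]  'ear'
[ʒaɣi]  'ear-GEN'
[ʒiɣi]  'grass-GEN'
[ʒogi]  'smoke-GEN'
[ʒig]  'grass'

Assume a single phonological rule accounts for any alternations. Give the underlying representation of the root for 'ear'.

/ʒaɣ/

The stem for 'ear' ends in [g] in [ʒag] but [ɣ] in [ʒaɣi].
Compare 'smoke', with invariant [g] in [ʒog] and [ʒogi]: an analysis with underlying /g/ and a rule producing [ɣ] before the GEN suffix would wrongly predict alternation here too.
So /ɣ/ is underlying, and a rule of word-final hardening — voiced fricatives become stops word-finally — gives [g].
The underlying form of 'ear' is therefore /ʒaɣ/.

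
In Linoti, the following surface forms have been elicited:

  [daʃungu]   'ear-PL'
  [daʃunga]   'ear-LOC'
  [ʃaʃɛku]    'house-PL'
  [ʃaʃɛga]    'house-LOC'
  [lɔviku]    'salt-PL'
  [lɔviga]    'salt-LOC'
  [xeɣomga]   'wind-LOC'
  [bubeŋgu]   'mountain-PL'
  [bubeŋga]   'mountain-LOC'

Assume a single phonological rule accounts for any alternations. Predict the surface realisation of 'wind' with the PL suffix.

The PL suffix surfaces as [-gu] and [-ku], depending on the final segment of the stem.
By contrast the LOC suffix keeps its initial [g] throughout — that segment must be underlying.
The PL suffix is therefore /-ku/ underlyingly, with post-nasal voicing: voiceless stops become voiced after a nasal.
After 'wind', which ends in a nasal, the suffix surfaces as [-gu], giving [xeɣomgu].

[xeɣomgu]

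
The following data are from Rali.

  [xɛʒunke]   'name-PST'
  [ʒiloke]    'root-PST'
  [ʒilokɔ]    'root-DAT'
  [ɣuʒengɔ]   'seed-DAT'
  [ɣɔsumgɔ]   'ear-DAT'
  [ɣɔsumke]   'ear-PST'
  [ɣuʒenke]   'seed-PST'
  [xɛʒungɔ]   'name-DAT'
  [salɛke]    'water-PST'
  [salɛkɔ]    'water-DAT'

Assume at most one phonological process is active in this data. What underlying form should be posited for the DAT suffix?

The DAT morpheme has two allomorphs, [-gɔ] and [-kɔ].
The PST suffix, which begins with [k], is invariant after every stem; so [k] is not altered by any rule here.
So the underlying form is /-gɔ/, and voiced stops become voiceless after a vowel.

/-gɔ/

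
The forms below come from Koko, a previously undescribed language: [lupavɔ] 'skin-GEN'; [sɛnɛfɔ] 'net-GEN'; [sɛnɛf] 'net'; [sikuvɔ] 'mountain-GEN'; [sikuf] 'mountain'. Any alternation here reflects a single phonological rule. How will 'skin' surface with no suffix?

'mountain' shows [v] ~ [f] at the end of the stem ([sikuvɔ] vs [sikuf]).
If /f/ were underlying and a rule turned it into [v] before the GEN suffix, 'net' would also alternate; but it has [f] in both [sɛnɛfɔ] and [sɛnɛf].
Therefore /v/ is basic and [f] is derived by word-final obstruent devoicing (voiced obstruents become voiceless word-finally).
The one attested form of 'skin', [lupavɔ], shows underlying /lupav/. Applying the same rule word-finally gives [lupaf].

[lupaf]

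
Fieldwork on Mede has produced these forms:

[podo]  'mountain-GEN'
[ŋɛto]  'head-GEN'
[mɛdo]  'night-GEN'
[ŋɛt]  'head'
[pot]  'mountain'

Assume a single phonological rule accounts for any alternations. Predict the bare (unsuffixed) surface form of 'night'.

[mɛt]

The stem for 'mountain' ends in [t] in [pot] but [d] in [podo].
The stem 'head' ([ŋɛt], [ŋɛto]) shows [t] unchanged in both environments, so [t] cannot be basic with [d] derived before the GEN suffix.
The underlying segment must be /d/; voiced obstruents become voiceless word-finally, yielding [t] there.
The one attested form of 'night', [mɛdo], shows underlying /mɛd/. Applying the same rule word-finally gives [mɛt].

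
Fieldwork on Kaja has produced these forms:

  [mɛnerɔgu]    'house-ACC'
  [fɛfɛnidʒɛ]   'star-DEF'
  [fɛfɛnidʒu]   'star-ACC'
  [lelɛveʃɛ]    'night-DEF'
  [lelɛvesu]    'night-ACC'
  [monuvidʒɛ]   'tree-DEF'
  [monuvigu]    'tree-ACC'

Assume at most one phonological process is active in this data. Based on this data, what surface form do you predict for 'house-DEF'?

[mɛnerɔdʒɛ]

'tree' shows [dʒ] ~ [g] at the end of the stem ([monuvidʒɛ] vs [monuvigu]).
If /dʒ/ were underlying and a rule turned it into [g] before the ACC suffix, 'star' would also alternate; but it has [dʒ] in both [fɛfɛnidʒɛ] and [fɛfɛnidʒu].
So /g/ is underlying, and a rule of palatalization before a front vowel — /g/ and /s/ become palato-alveolar [dʒ] and [ʃ] before a front vowel — gives [dʒ].
From [mɛnerɔgu] the stem 'house' is /mɛnerɔg/; before a front vowel this yields [mɛnerɔdʒɛ].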